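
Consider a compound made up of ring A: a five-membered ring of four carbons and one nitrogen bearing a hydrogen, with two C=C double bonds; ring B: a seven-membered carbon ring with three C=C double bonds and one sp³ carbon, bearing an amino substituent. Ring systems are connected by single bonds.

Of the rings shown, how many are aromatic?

1

Ring A has a continuous p-orbital overlap around the ring; 2 ring double bonds (4 π electrons) plus a heteroatom lone pair (2) give 6 π electrons. Since 6 = 4n+2 (n=1), ring A is aromatic (pyrrole).
Ring B has one sp³ carbon, so it is not fully conjugated — not aromatic (cycloheptatriene).
Aromatic: A. Total: 1.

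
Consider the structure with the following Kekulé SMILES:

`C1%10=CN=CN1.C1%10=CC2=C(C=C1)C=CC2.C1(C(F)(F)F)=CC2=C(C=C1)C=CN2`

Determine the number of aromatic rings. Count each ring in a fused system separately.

The SMILES encodes a five-membered ring with nitrogens at positions 1 and 3 (one bearing H, one in a C=N bond) and two double bonds; a six-membered carbon ring with three alternating C=C double bonds, fused to a five-membered carbon ring containing one C=C double bond and one sp³ carbon; a six-membered carbon ring with three alternating C=C double bonds, fused to a five-membered ring containing one N–H nitrogen and two C=C double bonds.
The 5-membered ring with two nitrogens (one N–H, one =N–) is fully conjugated (every ring atom contributes a p orbital); 2 ring double bonds (4 π electrons) plus a heteroatom lone pair (2) give 6 π electrons. Since 6 = 4n+2 (n=1), it is aromatic (imidazole).
The 6-membered ring is planar and fully conjugated; 3 ring double bonds give 6 π electrons. 6 = 4(1)+2, so it is aromatic (benzene ring).
The 5-membered ring has one sp³ carbon, so it is not fully conjugated — not aromatic (cyclopentene ring).
The fused 6/5-membered bicyclic (with one N–H) is a single π system with 9 sp² atoms and 10 π electrons from ring double bonds plus a heteroatom lone pair. 10 = 4(2)+2, so the system is aromatic and both rings count as aromatic (indole).
4 of the 5 rings are aromatic. Total: 4.

4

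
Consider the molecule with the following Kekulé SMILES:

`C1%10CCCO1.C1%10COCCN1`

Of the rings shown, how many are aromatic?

0

The SMILES encodes a five-membered saturated ring of four carbons and one oxygen; a six-membered saturated ring with an oxygen and an N–H nitrogen at positions 1 and 4.
The 5-membered ring with one oxygen has only sp³ atoms, so it is not fully conjugated — not aromatic (tetrahydrofuran).
The 6-membered ring with one oxygen and one N–H (1,4) has only sp³ atoms, so it is not fully conjugated — not aromatic (morpholine).
None of the rings are aromatic. Total: 0.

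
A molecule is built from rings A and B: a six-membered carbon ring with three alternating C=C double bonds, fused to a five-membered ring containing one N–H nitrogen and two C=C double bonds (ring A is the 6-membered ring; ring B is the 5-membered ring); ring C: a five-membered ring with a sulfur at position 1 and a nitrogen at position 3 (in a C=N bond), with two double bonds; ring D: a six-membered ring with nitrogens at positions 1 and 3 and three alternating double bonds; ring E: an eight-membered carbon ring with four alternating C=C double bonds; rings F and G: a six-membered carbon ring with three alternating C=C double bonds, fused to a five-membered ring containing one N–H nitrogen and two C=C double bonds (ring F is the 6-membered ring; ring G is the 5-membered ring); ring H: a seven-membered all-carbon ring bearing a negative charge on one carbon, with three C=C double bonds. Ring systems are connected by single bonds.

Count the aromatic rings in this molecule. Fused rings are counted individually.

Rings A and B form a fused bicyclic system (with one N–H) with 9 sp² atoms and 10 π electrons from ring double bonds plus a heteroatom lone pair. 10 = 4(2)+2, so the system is aromatic and both rings count as aromatic (indole).
Ring C is fully conjugated (every ring atom contributes a p orbital); 2 ring double bonds (4 π electrons) plus a heteroatom lone pair (2) give 6 π electrons. Since 6 = 4n+2 (n=1), ring C is aromatic (thiazole).
Ring D is planar and fully conjugated; 3 ring double bonds give 6 π electrons. Since 6 = 4n+2 (n=1), ring D is aromatic (pyrimidine).
Ring E has only sp² ring atoms; a planar conformation would have a fully conjugated π system of 8 electrons. But 8 = 4(2), which is 4n not 4n+2, so ring E is not aromatic (cyclooctatetraene) — cyclooctatetraene distorts into a non-planar tub to avoid antiaromaticity.
Rings F and G form a fused bicyclic system (with one N–H) with 9 sp² atoms and 10 π electrons from ring double bonds plus a heteroatom lone pair. 10 = 4(2)+2, so the system is aromatic and both rings count as aromatic (indole).
Ring H has only sp² ring atoms; a planar conformation would have a fully conjugated π system of 8 electrons. But 8 = 4(2), which is 4n not 4n+2, so ring H is not aromatic (cycloheptatrienyl anion).
Aromatic: A, B, C, D, F, G. Total: 6.

6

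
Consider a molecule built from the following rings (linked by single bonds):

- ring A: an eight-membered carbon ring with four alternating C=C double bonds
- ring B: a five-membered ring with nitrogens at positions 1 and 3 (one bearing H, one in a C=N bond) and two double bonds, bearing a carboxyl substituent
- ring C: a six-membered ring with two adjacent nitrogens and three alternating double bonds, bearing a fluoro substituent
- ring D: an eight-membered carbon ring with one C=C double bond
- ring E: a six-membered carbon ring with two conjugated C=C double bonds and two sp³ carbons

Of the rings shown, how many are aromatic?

Ring A has only sp² ring atoms; a planar conformation would have a fully conjugated π system of 8 electrons. But 8 = 4(2), which is 4n not 4n+2, so ring A is not aromatic (cyclooctatetraene) — cyclooctatetraene distorts into a non-planar tub to avoid antiaromaticity.
Ring B has a continuous p-orbital overlap around the ring; 2 ring double bonds (4 π electrons) plus a heteroatom lone pair (2) give 6 π electrons. 6 = 4(1)+2, so ring B is aromatic (imidazole).
Ring C is planar and fully conjugated; 3 ring double bonds give 6 π electrons. That satisfies 4n+2 with n=1, so ring C is aromatic (pyridazine).
Ring D has six sp³ carbons, so it is not fully conjugated — not aromatic (cyclooctene).
Ring E has two sp³ carbons, so it is not fully conjugated — not aromatic (1,3-cyclohexadiene).
Aromatic: B, C. Total: 2.

2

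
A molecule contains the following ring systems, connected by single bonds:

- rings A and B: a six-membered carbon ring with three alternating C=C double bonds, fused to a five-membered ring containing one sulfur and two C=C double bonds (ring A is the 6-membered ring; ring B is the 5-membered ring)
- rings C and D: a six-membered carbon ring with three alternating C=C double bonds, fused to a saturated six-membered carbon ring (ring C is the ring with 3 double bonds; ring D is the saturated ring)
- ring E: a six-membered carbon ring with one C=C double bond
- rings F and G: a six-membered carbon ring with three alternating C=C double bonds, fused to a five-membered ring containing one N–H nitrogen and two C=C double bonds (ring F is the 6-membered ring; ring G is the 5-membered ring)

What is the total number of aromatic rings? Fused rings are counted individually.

Rings A and B form a fused bicyclic system (with one sulfur) with 9 sp² atoms and 10 π electrons from ring double bonds plus a heteroatom lone pair. 10 = 4(2)+2, so the system is aromatic and both rings count as aromatic (benzothiophene).
Ring C is planar and fully conjugated; 3 ring double bonds give 6 π electrons. That satisfies 4n+2 with n=1, so ring C is aromatic (benzene ring).
Ring D has four sp³ carbons, so it is not fully conjugated — not aromatic (cyclohexane ring).
Ring E has four sp³ carbons, so it is not fully conjugated — not aromatic (cyclohexene).
Rings F and G form a fused bicyclic system (with one N–H) with 9 sp² atoms and 10 π electrons from ring double bonds plus a heteroatom lone pair. 10 = 4(2)+2, so the system is aromatic and both rings count as aromatic (indole).
Aromatic: A, B, C, F, G. Total: 5.

5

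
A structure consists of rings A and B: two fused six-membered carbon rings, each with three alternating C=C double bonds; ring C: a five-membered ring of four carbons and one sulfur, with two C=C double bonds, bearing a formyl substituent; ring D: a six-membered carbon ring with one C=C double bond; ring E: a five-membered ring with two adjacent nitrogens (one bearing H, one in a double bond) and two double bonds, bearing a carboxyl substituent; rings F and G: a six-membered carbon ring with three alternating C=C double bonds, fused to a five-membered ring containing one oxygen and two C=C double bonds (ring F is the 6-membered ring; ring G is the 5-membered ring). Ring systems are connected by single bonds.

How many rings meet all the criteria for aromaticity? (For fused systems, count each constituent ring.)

Rings A and B form a fused bicyclic system with 10 sp² atoms and 10 π electrons from ring double bonds. 10 = 4(2)+2, so the system is aromatic and both rings count as aromatic (naphthalene).
Ring C is planar and fully conjugated; 2 ring double bonds (4 π electrons) plus a heteroatom lone pair (2) give 6 π electrons. Since 6 = 4n+2 (n=1), ring C is aromatic (thiophene).
Ring D has four sp³ carbons, so it is not fully conjugated — not aromatic (cyclohexene).
Ring E has a continuous p-orbital overlap around the ring; 2 ring double bonds (4 π electrons) plus a heteroatom lone pair (2) give 6 π electrons. Since 6 = 4n+2 (n=1), ring E is aromatic (pyrazole).
Rings F and G form a fused bicyclic system (with one oxygen) with 9 sp² atoms and 10 π electrons from ring double bonds plus a heteroatom lone pair. 10 = 4(2)+2, so the system is aromatic and both rings count as aromatic (benzofuran).
Aromatic: A, B, C, E, F, G. Total: 6.

6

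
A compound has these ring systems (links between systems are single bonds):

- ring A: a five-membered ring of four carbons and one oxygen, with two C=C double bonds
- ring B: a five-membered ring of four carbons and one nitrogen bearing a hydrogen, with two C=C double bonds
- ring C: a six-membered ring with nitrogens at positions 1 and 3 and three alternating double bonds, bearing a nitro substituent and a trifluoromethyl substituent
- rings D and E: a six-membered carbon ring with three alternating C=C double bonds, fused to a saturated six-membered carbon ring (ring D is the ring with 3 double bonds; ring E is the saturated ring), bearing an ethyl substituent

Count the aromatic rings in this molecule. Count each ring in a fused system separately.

4

Ring A has a continuous p-orbital overlap around the ring; 2 ring double bonds (4 π electrons) plus a heteroatom lone pair (2) give 6 π electrons. Since 6 = 4n+2 (n=1), ring A is aromatic (furan).
Ring B has a continuous p-orbital overlap around the ring; 2 ring double bonds (4 π electrons) plus a heteroatom lone pair (2) give 6 π electrons. 6 = 4(1)+2, so ring B is aromatic (pyrrole).
Ring C is fully conjugated (every ring atom contributes a p orbital); 3 ring double bonds give 6 π electrons. Since 6 = 4n+2 (n=1), ring C is aromatic (pyrimidine).
Ring D has a continuous p-orbital overlap around the ring; 3 ring double bonds give 6 π electrons. 6 = 4(1)+2, so ring D is aromatic (benzene ring).
Ring E has four sp³ carbons, so it is not fully conjugated — not aromatic (cyclohexane ring).
Aromatic: A, B, C, D. Total: 4.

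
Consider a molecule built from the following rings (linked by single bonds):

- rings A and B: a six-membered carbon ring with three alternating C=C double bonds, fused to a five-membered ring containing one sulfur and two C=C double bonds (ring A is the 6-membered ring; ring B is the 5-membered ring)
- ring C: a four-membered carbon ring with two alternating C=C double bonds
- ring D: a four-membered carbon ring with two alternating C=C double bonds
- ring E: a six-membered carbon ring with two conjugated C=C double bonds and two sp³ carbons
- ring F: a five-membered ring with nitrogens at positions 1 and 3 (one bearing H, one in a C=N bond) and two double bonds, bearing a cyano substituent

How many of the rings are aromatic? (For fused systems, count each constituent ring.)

3

Rings A and B form a fused bicyclic system (with one sulfur) with 9 sp² atoms and 10 π electrons from ring double bonds plus a heteroatom lone pair. 10 = 4(2)+2, so the system is aromatic and both rings count as aromatic (benzothiophene).
Ring C has only sp² ring atoms; a planar conformation would have a fully conjugated π system of 4 electrons. But 4 = 4(1), which is 4n not 4n+2, so ring C is not aromatic (cyclobutadiene) — cyclobutadiene is antiaromatic and distorts to a rectangle.
Ring D has only sp² ring atoms; a planar conformation would have a fully conjugated π system of 4 electrons. But 4 = 4(1), which is 4n not 4n+2, so ring D is not aromatic (cyclobutadiene) — cyclobutadiene is antiaromatic and distorts to a rectangle.
Ring E has two sp³ carbons, so it is not fully conjugated — not aromatic (1,3-cyclohexadiene).
Ring F is fully conjugated (every ring atom contributes a p orbital); 2 ring double bonds (4 π electrons) plus a heteroatom lone pair (2) give 6 π electrons. 6 = 4(1)+2, so ring F is aromatic (imidazole).
Aromatic: A, B, F. Total: 3.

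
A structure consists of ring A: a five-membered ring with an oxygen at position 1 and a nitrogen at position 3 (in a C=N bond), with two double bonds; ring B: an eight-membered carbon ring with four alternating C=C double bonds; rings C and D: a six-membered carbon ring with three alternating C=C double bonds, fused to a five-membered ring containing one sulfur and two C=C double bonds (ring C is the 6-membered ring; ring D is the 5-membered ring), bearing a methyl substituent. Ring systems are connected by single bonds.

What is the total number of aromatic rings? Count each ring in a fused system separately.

3

Ring A is planar and fully conjugated; 2 ring double bonds (4 π electrons) plus a heteroatom lone pair (2) give 6 π electrons. Since 6 = 4n+2 (n=1), ring A is aromatic (oxazole).
Ring B has only sp² ring atoms; a planar conformation would have a fully conjugated π system of 8 electrons. But 8 = 4(2), which is 4n not 4n+2, so ring B is not aromatic (cyclooctatetraene) — cyclooctatetraene distorts into a non-planar tub to avoid antiaromaticity.
Rings C and D form a fused bicyclic system (with one sulfur) with 9 sp² atoms and 10 π electrons from ring double bonds plus a heteroatom lone pair. 10 = 4(2)+2, so the system is aromatic and both rings count as aromatic (benzothiophene).
Aromatic: A, C, D. Total: 3.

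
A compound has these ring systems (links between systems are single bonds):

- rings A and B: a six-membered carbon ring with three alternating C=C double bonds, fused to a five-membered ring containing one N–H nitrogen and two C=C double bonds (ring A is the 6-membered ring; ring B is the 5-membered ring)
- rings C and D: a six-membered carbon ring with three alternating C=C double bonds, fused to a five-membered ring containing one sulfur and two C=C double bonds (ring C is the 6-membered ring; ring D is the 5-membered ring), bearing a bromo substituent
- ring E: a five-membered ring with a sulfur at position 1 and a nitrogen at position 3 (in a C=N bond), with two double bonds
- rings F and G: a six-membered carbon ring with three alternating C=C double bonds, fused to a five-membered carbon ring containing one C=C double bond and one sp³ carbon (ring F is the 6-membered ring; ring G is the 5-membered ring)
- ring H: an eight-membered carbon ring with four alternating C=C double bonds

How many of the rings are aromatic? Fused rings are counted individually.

6

Rings A and B form a fused bicyclic system (with one N–H) with 9 sp² atoms and 10 π electrons from ring double bonds plus a heteroatom lone pair. 10 = 4(2)+2, so the system is aromatic and both rings count as aromatic (indole).
Rings C and D form a fused bicyclic system (with one sulfur) with 9 sp² atoms and 10 π electrons from ring double bonds plus a heteroatom lone pair. 10 = 4(2)+2, so the system is aromatic and both rings count as aromatic (benzothiophene).
Ring E is fully conjugated (every ring atom contributes a p orbital); 2 ring double bonds (4 π electrons) plus a heteroatom lone pair (2) give 6 π electrons. That satisfies 4n+2 with n=1, so ring E is aromatic (thiazole).
Ring F has a continuous p-orbital overlap around the ring; 3 ring double bonds give 6 π electrons. 6 = 4(1)+2, so ring F is aromatic (benzene ring).
Ring G has one sp³ carbon, so it is not fully conjugated — not aromatic (cyclopentene ring).
Ring H has only sp² ring atoms; a planar conformation would have a fully conjugated π system of 8 electrons. But 8 = 4(2), which is 4n not 4n+2, so ring H is not aromatic (cyclooctatetraene) — cyclooctatetraene distorts into a non-planar tub to avoid antiaromaticity.
Aromatic: A, B, C, D, E, F. Total: 6.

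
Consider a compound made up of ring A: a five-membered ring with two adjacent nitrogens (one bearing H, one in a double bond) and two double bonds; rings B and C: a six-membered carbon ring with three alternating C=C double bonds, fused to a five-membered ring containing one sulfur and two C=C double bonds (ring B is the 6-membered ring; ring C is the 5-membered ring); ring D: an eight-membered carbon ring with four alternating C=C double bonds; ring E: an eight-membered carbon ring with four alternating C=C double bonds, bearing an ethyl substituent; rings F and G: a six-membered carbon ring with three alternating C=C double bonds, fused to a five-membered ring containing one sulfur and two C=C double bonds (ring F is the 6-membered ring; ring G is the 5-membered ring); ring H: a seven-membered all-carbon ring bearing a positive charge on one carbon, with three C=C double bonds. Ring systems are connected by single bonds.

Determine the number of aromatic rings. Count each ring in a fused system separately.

Ring A is fully conjugated (every ring atom contributes a p orbital); 2 ring double bonds (4 π electrons) plus a heteroatom lone pair (2) give 6 π electrons. 6 = 4(1)+2, so ring A is aromatic (pyrazole).
Rings B and C form a fused bicyclic system (with one sulfur) with 9 sp² atoms and 10 π electrons from ring double bonds plus a heteroatom lone pair. 10 = 4(2)+2, so the system is aromatic and both rings count as aromatic (benzothiophene).
Ring D has only sp² ring atoms; a planar conformation would have a fully conjugated π system of 8 electrons. But 8 = 4(2), which is 4n not 4n+2, so ring D is not aromatic (cyclooctatetraene) — cyclooctatetraene distorts into a non-planar tub to avoid antiaromaticity.
Ring E has only sp² ring atoms; a planar conformation would have a fully conjugated π system of 8 electrons. But 8 = 4(2), which is 4n not 4n+2, so ring E is not aromatic (cyclooctatetraene) — cyclooctatetraene distorts into a non-planar tub to avoid antiaromaticity.
Rings F and G form a fused bicyclic system (with one sulfur) with 9 sp² atoms and 10 π electrons from ring double bonds plus a heteroatom lone pair. 10 = 4(2)+2, so the system is aromatic and both rings count as aromatic (benzothiophene).
Ring H is planar and fully conjugated; 3 ring double bonds (6 π electrons) plus the carbocation's empty p orbital (0, but keeps the ring conjugated) give 6 π electrons. Since 6 = 4n+2 (n=1), ring H is aromatic (tropylium cation).
Aromatic: A, B, C, F, G, H. Total: 6.

6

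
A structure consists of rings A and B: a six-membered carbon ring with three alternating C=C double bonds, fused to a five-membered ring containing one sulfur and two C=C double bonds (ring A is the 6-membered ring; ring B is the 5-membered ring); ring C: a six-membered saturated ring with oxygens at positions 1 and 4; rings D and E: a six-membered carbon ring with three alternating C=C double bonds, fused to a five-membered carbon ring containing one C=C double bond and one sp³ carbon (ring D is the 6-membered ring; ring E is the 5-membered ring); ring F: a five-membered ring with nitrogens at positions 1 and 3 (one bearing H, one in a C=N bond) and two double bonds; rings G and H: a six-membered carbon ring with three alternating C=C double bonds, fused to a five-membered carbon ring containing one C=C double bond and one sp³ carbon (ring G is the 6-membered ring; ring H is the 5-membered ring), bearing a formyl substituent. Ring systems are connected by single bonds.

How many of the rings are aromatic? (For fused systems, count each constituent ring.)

Rings A and B form a fused bicyclic system (with one sulfur) with 9 sp² atoms and 10 π electrons from ring double bonds plus a heteroatom lone pair. 10 = 4(2)+2, so the system is aromatic and both rings count as aromatic (benzothiophene).
Ring C has only sp³ atoms, so it is not fully conjugated — not aromatic (1,4-dioxane).
Ring D has a continuous p-orbital overlap around the ring; 3 ring double bonds give 6 π electrons. Since 6 = 4n+2 (n=1), ring D is aromatic (benzene ring).
Ring E has one sp³ carbon, so it is not fully conjugated — not aromatic (cyclopentene ring).
Ring F is planar and fully conjugated; 2 ring double bonds (4 π electrons) plus a heteroatom lone pair (2) give 6 π electrons. 6 = 4(1)+2, so ring F is aromatic (imidazole).
Ring G is fully conjugated (every ring atom contributes a p orbital); 3 ring double bonds give 6 π electrons. 6 = 4(1)+2, so ring G is aromatic (benzene ring).
Ring H has one sp³ carbon, so it is not fully conjugated — not aromatic (cyclopentene ring).
Aromatic: A, B, D, F, G. Total: 5.

5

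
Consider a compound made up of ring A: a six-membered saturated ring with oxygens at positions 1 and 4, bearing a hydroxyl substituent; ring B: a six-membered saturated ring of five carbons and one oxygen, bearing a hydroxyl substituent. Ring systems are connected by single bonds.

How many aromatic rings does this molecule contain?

Ring A has only sp³ atoms, so it is not fully conjugated — not aromatic (1,4-dioxane).
Ring B has only sp³ atoms, so it is not fully conjugated — not aromatic (tetrahydropyran).
No ring is aromatic. Total: 0.

0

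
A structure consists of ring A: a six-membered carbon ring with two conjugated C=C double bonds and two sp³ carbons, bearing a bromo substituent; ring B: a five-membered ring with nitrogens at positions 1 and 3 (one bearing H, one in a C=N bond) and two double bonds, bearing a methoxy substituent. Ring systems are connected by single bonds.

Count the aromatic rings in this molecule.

Ring A has two sp³ carbons, so it is not fully conjugated — not aromatic (1,3-cyclohexadiene).
Ring B is fully conjugated (every ring atom contributes a p orbital); 2 ring double bonds (4 π electrons) plus a heteroatom lone pair (2) give 6 π electrons. 6 = 4(1)+2, so ring B is aromatic (imidazole).
Aromatic: B. Total: 1.

1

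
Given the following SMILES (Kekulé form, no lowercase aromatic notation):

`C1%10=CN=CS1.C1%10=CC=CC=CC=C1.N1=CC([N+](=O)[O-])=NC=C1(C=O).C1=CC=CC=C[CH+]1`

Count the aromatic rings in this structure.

3

The SMILES encodes a five-membered ring with a sulfur at position 1 and a nitrogen at position 3 (in a C=N bond), with two double bonds; an eight-membered carbon ring with four alternating C=C double bonds; a six-membered ring with nitrogens at positions 1 and 4 and three alternating double bonds; a seven-membered all-carbon ring bearing a positive charge on one carbon, with three C=C double bonds.
The 5-membered ring with one sulfur and one =N– is fully conjugated (every ring atom contributes a p orbital); 2 ring double bonds (4 π electrons) plus a heteroatom lone pair (2) give 6 π electrons. That satisfies 4n+2 with n=1, so it is aromatic (thiazole).
The 8-membered ring has only sp² ring atoms; a planar conformation would have a fully conjugated π system of 8 electrons. But 8 = 4(2), which is 4n not 4n+2, so it is not aromatic (cyclooctatetraene) — cyclooctatetraene distorts into a non-planar tub to avoid antiaromaticity.
The 6-membered ring with two nitrogens (1,4) is planar and fully conjugated; 3 ring double bonds give 6 π electrons. That satisfies 4n+2 with n=1, so it is aromatic (pyrazine).
The 7-membered ring has a continuous p-orbital overlap around the ring; 3 ring double bonds (6 π electrons) plus the carbocation's empty p orbital (0, but keeps the ring conjugated) give 6 π electrons. Since 6 = 4n+2 (n=1), it is aromatic (tropylium cation).
3 of the 4 rings are aromatic. Total: 3.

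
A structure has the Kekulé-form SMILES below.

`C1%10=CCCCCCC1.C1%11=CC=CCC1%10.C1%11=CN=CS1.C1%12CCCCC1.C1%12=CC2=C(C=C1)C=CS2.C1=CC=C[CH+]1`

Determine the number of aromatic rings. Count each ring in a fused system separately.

The SMILES encodes an eight-membered carbon ring with one C=C double bond; a six-membered carbon ring with two conjugated C=C double bonds and two sp³ carbons; a five-membered ring with a sulfur at position 1 and a nitrogen at position 3 (in a C=N bond), with two double bonds; a six-membered saturated carbon ring; a six-membered carbon ring with three alternating C=C double bonds, fused to a five-membered ring containing one sulfur and two C=C double bonds; a five-membered all-carbon ring bearing a positive charge on one carbon, with two C=C double bonds.
The 8-membered ring has six sp³ carbons, so it is not fully conjugated — not aromatic (cyclooctene).
The 6-membered ring has two sp³ carbons, so it is not fully conjugated — not aromatic (1,3-cyclohexadiene).
The 5-membered ring with one sulfur and one =N– is planar and fully conjugated; 2 ring double bonds (4 π electrons) plus a heteroatom lone pair (2) give 6 π electrons. That satisfies 4n+2 with n=1, so it is aromatic (thiazole).
The second 6-membered ring has only sp³ atoms, so it is not fully conjugated — not aromatic (cyclohexane).
The fused 6/5-membered bicyclic (with one sulfur) is a single π system with 9 sp² atoms and 10 π electrons from ring double bonds plus a heteroatom lone pair. 10 = 4(2)+2, so the system is aromatic and both rings count as aromatic (benzothiophene).
The 5-membered ring has only sp² ring atoms; a planar conformation would have a fully conjugated π system of 4 electrons. But 4 = 4(1), which is 4n not 4n+2, so it is not aromatic (cyclopentadienyl cation).
3 of the 7 rings are aromatic. Total: 3.

3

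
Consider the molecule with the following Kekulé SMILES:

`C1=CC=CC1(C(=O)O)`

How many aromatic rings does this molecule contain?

0

The SMILES encodes a five-membered carbon ring with two conjugated C=C double bonds and one sp³ carbon.
The 5-membered ring has one sp³ carbon, so it is not fully conjugated — not aromatic (cyclopentadiene).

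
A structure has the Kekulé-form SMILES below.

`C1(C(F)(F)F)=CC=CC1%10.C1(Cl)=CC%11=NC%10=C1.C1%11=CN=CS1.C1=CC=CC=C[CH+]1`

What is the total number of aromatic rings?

3

The SMILES encodes a five-membered carbon ring with two conjugated C=C double bonds and one sp³ carbon; a six-membered ring of five carbons and one nitrogen with three alternating double bonds; a five-membered ring with a sulfur at position 1 and a nitrogen at position 3 (in a C=N bond), with two double bonds; a seven-membered all-carbon ring bearing a positive charge on one carbon, with three C=C double bonds.
The 5-membered ring has one sp³ carbon, so it is not fully conjugated — not aromatic (cyclopentadiene).
The 6-membered ring with one nitrogen is fully conjugated (every ring atom contributes a p orbital); 3 ring double bonds give 6 π electrons. Since 6 = 4n+2 (n=1), it is aromatic (pyridine).
The 5-membered ring with one sulfur and one =N– is planar and fully conjugated; 2 ring double bonds (4 π electrons) plus a heteroatom lone pair (2) give 6 π electrons. 6 = 4(1)+2, so it is aromatic (thiazole).
The 7-membered ring is fully conjugated (every ring atom contributes a p orbital); 3 ring double bonds (6 π electrons) plus the carbocation's empty p orbital (0, but keeps the ring conjugated) give 6 π electrons. That satisfies 4n+2 with n=1, so it is aromatic (tropylium cation).
3 of the 4 rings are aromatic. Total: 3.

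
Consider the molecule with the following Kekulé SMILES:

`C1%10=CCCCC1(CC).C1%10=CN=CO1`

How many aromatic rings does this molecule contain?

The SMILES encodes a six-membered carbon ring with one C=C double bond; a five-membered ring with an oxygen at position 1 and a nitrogen at position 3 (in a C=N bond), with two double bonds.
The 6-membered ring has four sp³ carbons, so it is not fully conjugated — not aromatic (cyclohexene).
The 5-membered ring with one oxygen and one =N– has a continuous p-orbital overlap around the ring; 2 ring double bonds (4 π electrons) plus a heteroatom lone pair (2) give 6 π electrons. Since 6 = 4n+2 (n=1), it is aromatic (oxazole).
1 of the 2 rings is aromatic. Total: 1.

1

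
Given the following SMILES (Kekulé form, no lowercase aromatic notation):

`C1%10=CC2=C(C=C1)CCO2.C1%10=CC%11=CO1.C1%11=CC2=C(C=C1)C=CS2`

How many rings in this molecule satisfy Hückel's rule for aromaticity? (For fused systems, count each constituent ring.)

The SMILES encodes a six-membered carbon ring with three alternating C=C double bonds, fused to a five-membered ring containing one oxygen and two sp³ carbons; a five-membered ring of four carbons and one oxygen, with two C=C double bonds; a six-membered carbon ring with three alternating C=C double bonds, fused to a five-membered ring containing one sulfur and two C=C double bonds.
The 6-membered ring is fully conjugated (every ring atom contributes a p orbital); 3 ring double bonds give 6 π electrons. That satisfies 4n+2 with n=1, so it is aromatic (benzene ring).
The 5-membered ring with one oxygen has two sp³ carbons, so it is not fully conjugated — not aromatic (oxolane ring).
The second 5-membered ring with one oxygen is fully conjugated (every ring atom contributes a p orbital); 2 ring double bonds (4 π electrons) plus a heteroatom lone pair (2) give 6 π electrons. 6 = 4(1)+2, so it is aromatic (furan).
The fused 6/5-membered bicyclic (with one sulfur) is a single π system with 9 sp² atoms and 10 π electrons from ring double bonds plus a heteroatom lone pair. 10 = 4(2)+2, so the system is aromatic and both rings count as aromatic (benzothiophene).
4 of the 5 rings are aromatic. Total: 4.

4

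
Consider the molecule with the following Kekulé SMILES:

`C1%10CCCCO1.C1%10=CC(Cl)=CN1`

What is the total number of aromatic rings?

1

The SMILES encodes a six-membered saturated ring of five carbons and one oxygen; a five-membered ring of four carbons and one nitrogen bearing a hydrogen, with two C=C double bonds.
The 6-membered ring with one oxygen has only sp³ atoms, so it is not fully conjugated — not aromatic (tetrahydropyran).
The 5-membered ring with one N–H is planar and fully conjugated; 2 ring double bonds (4 π electrons) plus a heteroatom lone pair (2) give 6 π electrons. 6 = 4(1)+2, so it is aromatic (pyrrole).
1 of the 2 rings is aromatic. Total: 1.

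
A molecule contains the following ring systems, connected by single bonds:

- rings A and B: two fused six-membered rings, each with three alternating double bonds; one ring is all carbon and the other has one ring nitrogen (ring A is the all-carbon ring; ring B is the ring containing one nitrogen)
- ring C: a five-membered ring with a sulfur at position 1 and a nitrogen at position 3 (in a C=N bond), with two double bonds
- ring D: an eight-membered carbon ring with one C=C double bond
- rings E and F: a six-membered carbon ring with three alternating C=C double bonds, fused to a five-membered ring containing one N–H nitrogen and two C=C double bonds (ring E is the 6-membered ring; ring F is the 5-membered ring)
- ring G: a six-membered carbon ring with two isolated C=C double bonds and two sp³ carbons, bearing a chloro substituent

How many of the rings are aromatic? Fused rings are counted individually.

5

Rings A and B form a fused bicyclic system (with one nitrogen) with 10 sp² atoms and 10 π electrons from ring double bonds. 10 = 4(2)+2, so the system is aromatic and both rings count as aromatic (quinoline).
Ring C is fully conjugated (every ring atom contributes a p orbital); 2 ring double bonds (4 π electrons) plus a heteroatom lone pair (2) give 6 π electrons. That satisfies 4n+2 with n=1, so ring C is aromatic (thiazole).
Ring D has six sp³ carbons, so it is not fully conjugated — not aromatic (cyclooctene).
Rings E and F form a fused bicyclic system (with one N–H) with 9 sp² atoms and 10 π electrons from ring double bonds plus a heteroatom lone pair. 10 = 4(2)+2, so the system is aromatic and both rings count as aromatic (indole).
Ring G has two sp³ carbons, so it is not fully conjugated — not aromatic (1,4-cyclohexadiene).
Aromatic: A, B, C, E, F. Total: 5.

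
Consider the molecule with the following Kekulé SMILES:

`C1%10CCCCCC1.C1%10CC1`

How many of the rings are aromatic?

0

The SMILES encodes a seven-membered saturated carbon ring; a three-membered saturated carbon ring.
The 7-membered ring has only sp³ atoms, so it is not fully conjugated — not aromatic (cycloheptane).
The 3-membered ring has only sp³ atoms, so it is not fully conjugated — not aromatic (cyclopropane).
None of the rings are aromatic. Total: 0.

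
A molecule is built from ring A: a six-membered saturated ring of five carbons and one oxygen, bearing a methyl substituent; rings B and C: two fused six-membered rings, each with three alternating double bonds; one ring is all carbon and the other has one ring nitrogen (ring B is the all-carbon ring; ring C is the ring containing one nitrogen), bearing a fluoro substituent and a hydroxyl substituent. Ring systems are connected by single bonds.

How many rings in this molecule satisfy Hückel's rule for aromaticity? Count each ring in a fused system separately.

Ring A has only sp³ atoms, so it is not fully conjugated — not aromatic (tetrahydropyran).
Rings B and C form a fused bicyclic system (with one nitrogen) with 10 sp² atoms and 10 π electrons from ring double bonds. 10 = 4(2)+2, so the system is aromatic and both rings count as aromatic (quinoline).
Aromatic: B, C. Total: 2.

2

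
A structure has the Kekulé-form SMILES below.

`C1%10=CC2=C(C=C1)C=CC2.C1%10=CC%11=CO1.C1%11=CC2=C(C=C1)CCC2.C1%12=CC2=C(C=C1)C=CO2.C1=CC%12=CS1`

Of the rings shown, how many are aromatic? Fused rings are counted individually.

The SMILES encodes a six-membered carbon ring with three alternating C=C double bonds, fused to a five-membered carbon ring containing one C=C double bond and one sp³ carbon; a five-membered ring of four carbons and one oxygen, with two C=C double bonds; a six-membered carbon ring with three alternating C=C double bonds, fused to a saturated five-membered carbon ring; a six-membered carbon ring with three alternating C=C double bonds, fused to a five-membered ring containing one oxygen and two C=C double bonds; a five-membered ring of four carbons and one sulfur, with two C=C double bonds.
The 6-membered ring is fully conjugated (every ring atom contributes a p orbital); 3 ring double bonds give 6 π electrons. Since 6 = 4n+2 (n=1), it is aromatic (benzene ring).
The 5-membered ring has one sp³ carbon, so it is not fully conjugated — not aromatic (cyclopentene ring).
The 5-membered ring with one oxygen has a continuous p-orbital overlap around the ring; 2 ring double bonds (4 π electrons) plus a heteroatom lone pair (2) give 6 π electrons. Since 6 = 4n+2 (n=1), it is aromatic (furan).
The second 6-membered ring is fully conjugated (every ring atom contributes a p orbital); 3 ring double bonds give 6 π electrons. 6 = 4(1)+2, so it is aromatic (benzene ring).
The second 5-membered ring has three sp³ carbons, so it is not fully conjugated — not aromatic (cyclopentane ring).
The fused 6/5-membered bicyclic (with one oxygen) is a single π system with 9 sp² atoms and 10 π electrons from ring double bonds plus a heteroatom lone pair. 10 = 4(2)+2, so the system is aromatic and both rings count as aromatic (benzofuran).
The 5-membered ring with one sulfur is planar and fully conjugated; 2 ring double bonds (4 π electrons) plus a heteroatom lone pair (2) give 6 π electrons. That satisfies 4n+2 with n=1, so it is aromatic (thiophene).
6 of the 8 rings are aromatic. Total: 6.

6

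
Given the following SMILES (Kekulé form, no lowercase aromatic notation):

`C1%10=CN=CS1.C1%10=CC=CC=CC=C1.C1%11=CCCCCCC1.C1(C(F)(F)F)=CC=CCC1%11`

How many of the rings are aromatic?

1

The SMILES encodes a five-membered ring with a sulfur at position 1 and a nitrogen at position 3 (in a C=N bond), with two double bonds; an eight-membered carbon ring with four alternating C=C double bonds; an eight-membered carbon ring with one C=C double bond; a six-membered carbon ring with two conjugated C=C double bonds and two sp³ carbons.
The 5-membered ring with one sulfur and one =N– is planar and fully conjugated; 2 ring double bonds (4 π electrons) plus a heteroatom lone pair (2) give 6 π electrons. Since 6 = 4n+2 (n=1), it is aromatic (thiazole).
The 8-membered ring has only sp² ring atoms; a planar conformation would have a fully conjugated π system of 8 electrons. But 8 = 4(2), which is 4n not 4n+2, so it is not aromatic (cyclooctatetraene) — cyclooctatetraene distorts into a non-planar tub to avoid antiaromaticity.
The second 8-membered ring has six sp³ carbons, so it is not fully conjugated — not aromatic (cyclooctene).
The 6-membered ring has two sp³ carbons, so it is not fully conjugated — not aromatic (1,3-cyclohexadiene).
1 of the 4 rings is aromatic. Total: 1.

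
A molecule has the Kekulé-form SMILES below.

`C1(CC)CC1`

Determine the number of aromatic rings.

0

The SMILES encodes a three-membered saturated carbon ring.
The 3-membered ring has only sp³ atoms, so it is not fully conjugated — not aromatic (cyclopropane).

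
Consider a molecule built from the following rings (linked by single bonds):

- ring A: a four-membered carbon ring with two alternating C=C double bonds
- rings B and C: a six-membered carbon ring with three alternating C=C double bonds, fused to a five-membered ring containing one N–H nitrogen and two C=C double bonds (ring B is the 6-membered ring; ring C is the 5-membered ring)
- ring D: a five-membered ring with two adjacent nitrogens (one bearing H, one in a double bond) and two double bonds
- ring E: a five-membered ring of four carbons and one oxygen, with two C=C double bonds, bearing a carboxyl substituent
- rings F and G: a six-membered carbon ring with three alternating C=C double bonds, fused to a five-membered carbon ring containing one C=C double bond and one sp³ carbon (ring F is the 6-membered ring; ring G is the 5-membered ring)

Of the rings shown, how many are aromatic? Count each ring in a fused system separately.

Ring A has only sp² ring atoms; a planar conformation would have a fully conjugated π system of 4 electrons. But 4 = 4(1), which is 4n not 4n+2, so ring A is not aromatic (cyclobutadiene) — cyclobutadiene is antiaromatic and distorts to a rectangle.
Rings B and C form a fused bicyclic system (with one N–H) with 9 sp² atoms and 10 π electrons from ring double bonds plus a heteroatom lone pair. 10 = 4(2)+2, so the system is aromatic and both rings count as aromatic (indole).
Ring D is fully conjugated (every ring atom contributes a p orbital); 2 ring double bonds (4 π electrons) plus a heteroatom lone pair (2) give 6 π electrons. That satisfies 4n+2 with n=1, so ring D is aromatic (pyrazole).
Ring E is planar and fully conjugated; 2 ring double bonds (4 π electrons) plus a heteroatom lone pair (2) give 6 π electrons. Since 6 = 4n+2 (n=1), ring E is aromatic (furan).
Ring F has a continuous p-orbital overlap around the ring; 3 ring double bonds give 6 π electrons. Since 6 = 4n+2 (n=1), ring F is aromatic (benzene ring).
Ring G has one sp³ carbon, so it is not fully conjugated — not aromatic (cyclopentene ring).
Aromatic: B, C, D, E, F. Total: 5.

5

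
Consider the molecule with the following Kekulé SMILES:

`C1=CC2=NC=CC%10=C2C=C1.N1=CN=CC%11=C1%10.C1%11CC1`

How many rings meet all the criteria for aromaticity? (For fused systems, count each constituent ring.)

3

The SMILES encodes two fused six-membered rings, each with three alternating double bonds; one ring is all carbon and the other has one ring nitrogen; a six-membered ring with nitrogens at positions 1 and 3 and three alternating double bonds; a three-membered saturated carbon ring.
The fused 6/6-membered bicyclic (with one nitrogen) is a single π system with 10 sp² atoms and 10 π electrons from ring double bonds. 10 = 4(2)+2, so the system is aromatic and both rings count as aromatic (quinoline).
The 6-membered ring with two nitrogens (1,3) has a continuous p-orbital overlap around the ring; 3 ring double bonds give 6 π electrons. That satisfies 4n+2 with n=1, so it is aromatic (pyrimidine).
The 3-membered ring has only sp³ atoms, so it is not fully conjugated — not aromatic (cyclopropane).
3 of the 4 rings are aromatic. Total: 3.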